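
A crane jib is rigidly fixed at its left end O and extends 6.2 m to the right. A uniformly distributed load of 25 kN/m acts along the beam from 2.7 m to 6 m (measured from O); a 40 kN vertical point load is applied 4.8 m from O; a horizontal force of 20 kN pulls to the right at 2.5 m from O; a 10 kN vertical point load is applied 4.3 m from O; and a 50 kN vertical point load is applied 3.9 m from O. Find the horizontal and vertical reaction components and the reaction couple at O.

O_x = -20.00 kN, O_y = 182.5 kN, M_O = 788.9 kN·m

Resultant of the distributed load: 25 × 3.3 = 82.5 kN at 4.35 m from O.
ΣF_x = 0: O_x + 20 = 0 → O_x = -20.00 kN.
ΣF_y = 0: O_y − 25·3.3 − 40 − 10 − 50 = 0 → O_y = 182.5 kN.
ΣM about O: M_O − (25·3.3)·4.35 − 40·4.8 − 10·4.3 − 50·3.9 = 0 → M_O = 788.9 kN·m.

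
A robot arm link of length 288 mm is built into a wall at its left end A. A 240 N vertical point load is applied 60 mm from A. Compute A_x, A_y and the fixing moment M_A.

ΣF_x = 0: A_x = 0.
ΣF_y = 0: A_y − 240 = 0 → A_y = 240.0 N.
ΣM about A: M_A − 240·60 = 0 → M_A = 14400 N·mm.

A_x = 0, A_y = 240.0 N, M_A = 14400 N·mm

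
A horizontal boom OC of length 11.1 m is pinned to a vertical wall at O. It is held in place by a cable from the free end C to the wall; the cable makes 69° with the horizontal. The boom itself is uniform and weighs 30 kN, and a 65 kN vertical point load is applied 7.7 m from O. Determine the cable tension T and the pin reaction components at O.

ΣM about O: T·sin69°·11.1 − 30·5.55 − 65·7.7 = 0 → T = 667/(11.1·0.93358) = 64.3652 ≈ 64.37 kN.
ΣF_x = 0: O_x − T·cos69° = 0 → O_x = 64.3652 × 0.358368 = 23.07 kN.
ΣF_y = 0: O_y + T·sin69° − 30 − 65 = 0 → O_y = 95 − 64.3652 × 0.93358 = 34.91 kN.

T = 64.37 kN, O_x = 23.07 kN, O_y = 34.91 kN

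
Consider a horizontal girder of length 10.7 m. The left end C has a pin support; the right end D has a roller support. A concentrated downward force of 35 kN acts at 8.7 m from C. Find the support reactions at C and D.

ΣM about C: D_y·10.7 − 35·8.7 = 0 → D_y = 304.5/10.7 = 28.4579 ≈ 28.46 kN.
ΣF_y = 0: C_y + 28.4579 − 35 = 0 → C_y = 6.542 kN.
ΣF_x = 0: no horizontal applied forces, so C_x = 0.

C_x = 0, C_y = 6.542 kN, D_y = 28.46 kN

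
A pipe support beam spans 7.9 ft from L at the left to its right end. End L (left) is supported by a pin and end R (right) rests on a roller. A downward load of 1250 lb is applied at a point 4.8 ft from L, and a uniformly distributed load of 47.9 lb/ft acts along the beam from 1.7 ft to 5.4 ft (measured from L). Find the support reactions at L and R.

L_x = 0, L_y = 588.1 lb, R_y = 839.1 lb

Resultant of the distributed load: 47.9 × 3.7 = 177.23 lb at 3.55 ft from L.
ΣM about L: R_y·7.9 − 1250·4.8 − (47.9·3.7)·3.55 = 0 → R_y = 6629.1665/7.9 = 839.135 ≈ 839.1 lb.
ΣF_y = 0: L_y + 839.135 − 1250 − 47.9·3.7 = 0 → L_y = 588.1 lb.
ΣF_x = 0: no horizontal applied forces, so L_x = 0.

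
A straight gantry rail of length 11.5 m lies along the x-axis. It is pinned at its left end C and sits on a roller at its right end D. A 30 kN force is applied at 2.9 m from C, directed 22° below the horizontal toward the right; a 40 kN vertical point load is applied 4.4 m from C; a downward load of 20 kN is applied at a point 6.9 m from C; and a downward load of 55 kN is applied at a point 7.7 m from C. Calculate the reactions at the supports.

Moments about C: D_y·11.5 − 30·sin22°·2.9 − 40·4.4 − 20·6.9 − 55·7.7 = 0 → D_y = 770.091/11.5 = 66.9644 ≈ 66.96 kN.
ΣF_y = 0: C_y + 66.9644 − 30·sin22° − 40 − 20 − 55 = 0 → C_y = 59.27 kN.
ΣF_x = 0: C_x + 30·cos22° = 0 → C_x = -27.82 kN.

C_x = -27.82 kN, C_y = 59.27 kN, D_y = 66.96 kN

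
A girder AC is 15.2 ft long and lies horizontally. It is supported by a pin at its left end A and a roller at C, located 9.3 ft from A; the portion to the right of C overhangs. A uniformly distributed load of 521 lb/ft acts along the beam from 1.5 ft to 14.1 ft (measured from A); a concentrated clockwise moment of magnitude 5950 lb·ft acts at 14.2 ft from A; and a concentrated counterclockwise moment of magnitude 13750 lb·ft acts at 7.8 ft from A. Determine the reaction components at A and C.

Resultant of the distributed load: 521 × 12.6 = 6564.6 lb at 7.8 ft from A.
ΣM about A: C_y·9.3 − (521·12.6)·7.8 − 5950 + 13750 = 0 → C_y = 43403.88/9.3 = 4667.08 ≈ 4667 lb.
ΣF_y = 0: A_y + 4667.08 − 521·12.6 = 0 → A_y = 1898 lb.
ΣF_x = 0: no horizontal applied forces, so A_x = 0.

A_x = 0, A_y = 1898 lb, C_y = 4667 lb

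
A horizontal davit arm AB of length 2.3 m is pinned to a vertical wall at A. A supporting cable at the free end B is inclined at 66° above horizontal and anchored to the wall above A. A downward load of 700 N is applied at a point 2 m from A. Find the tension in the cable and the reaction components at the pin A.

T = 666.3 N, A_x = 271.0 N, A_y = 91.30 N

ΣM about A: T·sin66°·2.3 − 700·2 = 0 → T = 1400/(2.3·0.913545) = 666.301 ≈ 666.3 N.
ΣF_x = 0: A_x − T·cos66° = 0 → A_x = 666.301 × 0.406737 = 271.0 N.
ΣF_y = 0: A_y + T·sin66° − 700 = 0 → A_y = 700 − 666.301 × 0.913545 = 91.30 N.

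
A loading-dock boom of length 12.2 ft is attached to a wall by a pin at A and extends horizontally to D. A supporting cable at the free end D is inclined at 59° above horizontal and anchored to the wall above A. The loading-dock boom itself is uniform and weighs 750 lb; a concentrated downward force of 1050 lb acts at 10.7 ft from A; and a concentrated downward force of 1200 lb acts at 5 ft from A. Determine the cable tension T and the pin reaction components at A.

T = 2086 lb, A_x = 1074 lb, A_y = 1212 lb

ΣM about A: T·sin59°·12.2 − 750·6.1 − 1050·10.7 − 1200·5 = 0 → T = 21810/(12.2·0.857167) = 2085.6 ≈ 2086 lb.
ΣF_x = 0: A_x − T·cos59° = 0 → A_x = 2085.6 × 0.515038 = 1074 lb.
ΣF_y = 0: A_y + T·sin59° − 750 − 1050 − 1200 = 0 → A_y = 3000 − 2085.6 × 0.857167 = 1212 lb.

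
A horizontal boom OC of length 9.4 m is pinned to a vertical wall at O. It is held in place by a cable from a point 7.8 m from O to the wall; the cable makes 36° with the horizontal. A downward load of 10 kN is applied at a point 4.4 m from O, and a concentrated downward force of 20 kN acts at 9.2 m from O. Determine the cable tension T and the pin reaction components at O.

ΣM about O: T·sin36°·7.8 − 10·4.4 − 20·9.2 = 0 → T = 228/(7.8·0.587785) = 49.7304 ≈ 49.73 kN.
ΣF_x = 0: O_x − T·cos36° = 0 → O_x = 49.7304 × 0.809017 = 40.23 kN.
ΣF_y = 0: O_y + T·sin36° − 10 − 20 = 0 → O_y = 30 − 49.7304 × 0.587785 = 0.7692 kN.

T = 49.73 kN, O_x = 40.23 kN, O_y = 0.7692 kN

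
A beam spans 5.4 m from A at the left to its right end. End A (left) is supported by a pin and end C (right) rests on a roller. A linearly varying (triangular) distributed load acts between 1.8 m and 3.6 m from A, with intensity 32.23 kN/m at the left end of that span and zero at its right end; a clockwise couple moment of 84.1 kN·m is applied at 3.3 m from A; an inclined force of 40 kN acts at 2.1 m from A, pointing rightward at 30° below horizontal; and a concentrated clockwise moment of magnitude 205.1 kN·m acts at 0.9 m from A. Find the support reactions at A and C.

Resultant of the triangular load: ½ × 32.23 × 1.8 = 29.007 kN, acting at 2.4 m from A (one-third of the span from the peak).
ΣM about A: C_y·5.4 − (½·32.23·1.8)·2.4 − 84.1 − 40·sin30°·2.1 − 205.1 = 0 → C_y = 400.8168/5.4 = 74.2253 ≈ 74.23 kN.
ΣF_y = 0: A_y + 74.2253 − ½·32.23·1.8 − 40·sin30° = 0 → A_y = -25.22 kN.
ΣF_x = 0: A_x + 40·cos30° = 0 → A_x = -34.64 kN.

A_x = -34.64 kN, A_y = -25.22 kN, C_y = 74.23 kN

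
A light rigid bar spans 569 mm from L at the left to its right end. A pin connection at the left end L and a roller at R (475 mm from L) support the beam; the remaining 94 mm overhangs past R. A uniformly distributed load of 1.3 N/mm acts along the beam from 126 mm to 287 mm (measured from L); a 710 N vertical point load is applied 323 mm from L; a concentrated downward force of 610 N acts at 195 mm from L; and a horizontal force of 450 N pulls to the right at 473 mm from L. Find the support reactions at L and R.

L_x = -450.0 N, L_y = 705.1 N, R_y = 824.2 N

Resultant of the distributed load: 1.3 × 161 = 209.3 N at 206.5 mm from L.
ΣM about L: R_y·475 − (1.3·161)·206.5 − 710·323 − 610·195 = 0 → R_y = 391500.45/475 = 824.211 ≈ 824.2 N.
ΣF_y = 0: L_y + 824.211 − 1.3·161 − 710 − 610 = 0 → L_y = 705.1 N.
ΣF_x = 0: L_x + 450 = 0 → L_x = -450.0 N.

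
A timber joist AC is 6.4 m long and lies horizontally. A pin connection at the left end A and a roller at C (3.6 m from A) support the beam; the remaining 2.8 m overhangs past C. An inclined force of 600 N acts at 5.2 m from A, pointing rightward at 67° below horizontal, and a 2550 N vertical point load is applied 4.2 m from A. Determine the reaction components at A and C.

A_x = -234.4 N, A_y = -670.5 N, C_y = 3773 N

Taking moments about A: C_y·3.6 − 600·sin67°·5.2 − 2550·4.2 = 0 → C_y = 13582/3.6 = 3772.78 ≈ 3773 N.
ΣF_y = 0: A_y + 3772.78 − 600·sin67° − 2550 = 0 → A_y = -670.5 N.
ΣF_x = 0: A_x + 600·cos67° = 0 → A_x = -234.4 N.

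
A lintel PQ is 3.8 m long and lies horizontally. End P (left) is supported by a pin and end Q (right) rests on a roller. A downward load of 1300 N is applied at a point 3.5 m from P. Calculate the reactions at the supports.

Moments about P: Q_y·3.8 − 1300·3.5 = 0 → Q_y = 4550/3.8 = 1197.37 ≈ 1197 N.
ΣF_y = 0: P_y + 1197.37 − 1300 = 0 → P_y = 102.6 N.
ΣF_x = 0: no horizontal applied forces, so P_x = 0.

P_x = 0, P_y = 102.6 N, Q_y = 1197 N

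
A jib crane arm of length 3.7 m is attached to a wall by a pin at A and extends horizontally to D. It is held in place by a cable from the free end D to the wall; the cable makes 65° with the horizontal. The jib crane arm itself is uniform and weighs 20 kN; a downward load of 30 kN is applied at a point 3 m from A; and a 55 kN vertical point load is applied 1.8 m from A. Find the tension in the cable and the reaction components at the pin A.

ΣM about A: T·sin65°·3.7 − 20·1.85 − 30·3 − 55·1.8 = 0 → T = 226/(3.7·0.906308) = 67.3955 ≈ 67.40 kN.
ΣF_x = 0: A_x − T·cos65° = 0 → A_x = 67.3955 × 0.422618 = 28.48 kN.
ΣF_y = 0: A_y + T·sin65° − 20 − 30 − 55 = 0 → A_y = 105 − 67.3955 × 0.906308 = 43.92 kN.

T = 67.40 kN, A_x = 28.48 kN, A_y = 43.92 kN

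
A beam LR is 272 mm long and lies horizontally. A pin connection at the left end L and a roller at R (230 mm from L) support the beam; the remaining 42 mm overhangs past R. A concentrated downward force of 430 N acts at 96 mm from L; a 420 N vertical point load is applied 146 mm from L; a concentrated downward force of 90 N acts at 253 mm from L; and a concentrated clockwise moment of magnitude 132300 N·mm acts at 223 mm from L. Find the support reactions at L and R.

ΣM about L: R_y·230 − 430·96 − 420·146 − 90·253 − 132300 = 0 → R_y = 257670/230 = 1120.3 ≈ 1120 N.
ΣF_y = 0: L_y + 1120.3 − 430 − 420 − 90 = 0 → L_y = -180.3 N.
ΣF_x = 0: no horizontal applied forces, so L_x = 0.

L_x = 0, L_y = -180.3 N, R_y = 1120 N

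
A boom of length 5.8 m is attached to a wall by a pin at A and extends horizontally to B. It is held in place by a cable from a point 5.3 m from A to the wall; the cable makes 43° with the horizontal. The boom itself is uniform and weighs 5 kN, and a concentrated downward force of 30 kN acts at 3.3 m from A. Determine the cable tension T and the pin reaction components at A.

ΣM about A: T·sin43°·5.3 − 5·2.9 − 30·3.3 = 0 → T = 113.5/(5.3·0.681998) = 31.4005 ≈ 31.40 kN.
ΣF_x = 0: A_x − T·cos43° = 0 → A_x = 31.4005 × 0.731354 = 22.96 kN.
ΣF_y = 0: A_y + T·sin43° − 5 − 30 = 0 → A_y = 35 − 31.4005 × 0.681998 = 13.58 kN.

T = 31.40 kN, A_x = 22.96 kN, A_y = 13.58 kN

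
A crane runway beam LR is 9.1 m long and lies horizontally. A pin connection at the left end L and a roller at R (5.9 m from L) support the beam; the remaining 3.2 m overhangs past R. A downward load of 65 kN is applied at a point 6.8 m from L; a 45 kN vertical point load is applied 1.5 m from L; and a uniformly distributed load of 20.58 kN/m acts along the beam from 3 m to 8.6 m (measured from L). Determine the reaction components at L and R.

Resultant of the distributed load: 20.58 × 5.6 = 115.248 kN at 5.8 m from L.
ΣM about L: R_y·5.9 − 65·6.8 − 45·1.5 − (20.58·5.6)·5.8 = 0 → R_y = 1177.9384/5.9 = 199.651 ≈ 199.7 kN.
ΣF_y = 0: L_y + 199.651 − 65 − 45 − 20.58·5.6 = 0 → L_y = 25.60 kN.
ΣF_x = 0: no horizontal applied forces, so L_x = 0.

L_x = 0, L_y = 25.60 kN, R_y = 199.7 kN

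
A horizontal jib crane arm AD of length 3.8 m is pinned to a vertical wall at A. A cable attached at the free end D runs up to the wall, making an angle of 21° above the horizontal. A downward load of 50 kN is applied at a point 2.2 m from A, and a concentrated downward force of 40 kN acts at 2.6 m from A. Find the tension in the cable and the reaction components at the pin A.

T = 157.1 kN, A_x = 146.7 kN, A_y = 33.68 kN

ΣM about A: T·sin21°·3.8 − 50·2.2 − 40·2.6 = 0 → T = 214/(3.8·0.358368) = 157.145 ≈ 157.1 kN.
ΣF_x = 0: A_x − T·cos21° = 0 → A_x = 157.145 × 0.93358 = 146.7 kN.
ΣF_y = 0: A_y + T·sin21° − 50 − 40 = 0 → A_y = 90 − 157.145 × 0.358368 = 33.68 kN.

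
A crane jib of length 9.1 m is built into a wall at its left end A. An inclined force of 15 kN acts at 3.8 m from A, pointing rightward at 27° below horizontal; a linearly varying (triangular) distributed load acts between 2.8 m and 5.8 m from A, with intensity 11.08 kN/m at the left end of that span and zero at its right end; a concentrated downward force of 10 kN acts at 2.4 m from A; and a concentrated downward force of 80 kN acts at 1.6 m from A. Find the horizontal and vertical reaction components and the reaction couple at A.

A_x = -13.37 kN, A_y = 113.4 kN, M_A = 241.0 kN·m

Resultant of the triangular load: ½ × 11.08 × 3 = 16.62 kN, acting at 3.8 m from A (one-third of the span from the peak).
ΣF_x = 0: A_x + 15·cos27° = 0 → A_x = -13.37 kN.
ΣF_y = 0: A_y − 15·sin27° − ½·11.08·3 − 10 − 80 = 0 → A_y = 113.4 kN.
ΣM about A: M_A − 15·sin27°·3.8 − (½·11.08·3)·3.8 − 10·2.4 − 80·1.6 = 0 → M_A = 241.0 kN·m.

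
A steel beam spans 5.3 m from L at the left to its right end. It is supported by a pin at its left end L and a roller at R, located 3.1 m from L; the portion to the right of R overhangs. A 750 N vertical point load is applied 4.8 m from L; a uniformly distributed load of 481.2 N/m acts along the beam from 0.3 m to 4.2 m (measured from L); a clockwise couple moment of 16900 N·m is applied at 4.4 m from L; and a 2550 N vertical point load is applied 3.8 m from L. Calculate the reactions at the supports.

Resultant of the distributed load: 481.2 × 3.9 = 1876.68 N at 2.25 m from L.
ΣM about L: R_y·3.1 − 750·4.8 − (481.2·3.9)·2.25 − 16900 − 2550·3.8 = 0 → R_y = 34412.53/3.1 = 11100.8 ≈ 11100 N.
ΣF_y = 0: L_y + 11100.8 − 750 − 481.2·3.9 − 2550 = 0 → L_y = -5924 N.
ΣF_x = 0: no horizontal applied forces, so L_x = 0.

L_x = 0, L_y = -5924 N, R_y = 11100 N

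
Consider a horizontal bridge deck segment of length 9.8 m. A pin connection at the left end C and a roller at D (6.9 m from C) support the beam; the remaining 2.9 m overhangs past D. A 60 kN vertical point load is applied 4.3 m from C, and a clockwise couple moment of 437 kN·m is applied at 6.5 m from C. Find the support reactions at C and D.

Moments about C: D_y·6.9 − 60·4.3 − 437 = 0 → D_y = 695/6.9 = 100.725 ≈ 100.7 kN.
ΣF_y = 0: C_y + 100.725 − 60 = 0 → C_y = -40.72 kN.
ΣF_x = 0: no horizontal applied forces, so C_x = 0.

C_x = 0, C_y = -40.72 kN, D_y = 100.7 kN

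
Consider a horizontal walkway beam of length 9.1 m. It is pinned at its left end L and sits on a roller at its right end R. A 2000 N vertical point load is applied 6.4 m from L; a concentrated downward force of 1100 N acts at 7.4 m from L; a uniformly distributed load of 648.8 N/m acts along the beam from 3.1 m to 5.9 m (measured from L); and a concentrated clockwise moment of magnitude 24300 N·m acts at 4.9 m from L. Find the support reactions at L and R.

L_x = 0, L_y = -953.1 N, R_y = 5870 N

Resultant of the distributed load: 648.8 × 2.8 = 1816.64 N at 4.5 m from L.
ΣM about L: R_y·9.1 − 2000·6.4 − 1100·7.4 − (648.8·2.8)·4.5 − 24300 = 0 → R_y = 53414.88/9.1 = 5869.77 ≈ 5870 N.
ΣF_y = 0: L_y + 5869.77 − 2000 − 1100 − 648.8·2.8 = 0 → L_y = -953.1 N.
ΣF_x = 0: no horizontal applied forces, so L_x = 0.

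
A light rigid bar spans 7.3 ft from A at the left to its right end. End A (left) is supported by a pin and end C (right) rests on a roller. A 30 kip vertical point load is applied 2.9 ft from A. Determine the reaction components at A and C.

Moments about A: C_y·7.3 − 30·2.9 = 0 → C_y = 87/7.3 = 11.9178 ≈ 11.92 kip.
ΣF_y = 0: A_y + 11.9178 − 30 = 0 → A_y = 18.08 kip.
ΣF_x = 0: no horizontal applied forces, so A_x = 0.

A_x = 0, A_y = 18.08 kip, C_y = 11.92 kip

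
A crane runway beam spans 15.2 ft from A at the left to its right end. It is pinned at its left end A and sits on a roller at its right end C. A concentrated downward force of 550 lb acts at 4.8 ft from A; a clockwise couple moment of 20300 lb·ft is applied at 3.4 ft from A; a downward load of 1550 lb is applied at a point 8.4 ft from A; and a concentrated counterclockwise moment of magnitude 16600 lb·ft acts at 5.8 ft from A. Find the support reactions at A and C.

A_x = 0, A_y = 826.3 lb, C_y = 1274 lb

ΣM about A: C_y·15.2 − 550·4.8 − 20300 − 1550·8.4 + 16600 = 0 → C_y = 19360/15.2 = 1273.68 ≈ 1274 lb.
ΣF_y = 0: A_y + 1273.68 − 550 − 1550 = 0 → A_y = 826.3 lb.
ΣF_x = 0: no horizontal applied forces, so A_x = 0.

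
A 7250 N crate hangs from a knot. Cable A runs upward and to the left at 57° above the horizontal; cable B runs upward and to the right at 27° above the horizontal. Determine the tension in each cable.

T_A = 6495 N, T_B = 3970 N

ΣF_x = 0: −T_A·cos57° + T_B·cos27° = 0 → T_B = 0.611263·T_A.
ΣF_y = 0: T_A·sin57° + T_B·sin27° = 7250.
Substitute: T_A·(0.838671 + 0.611263·0.45399) = 7250 → T_A = 6495.38 ≈ 6495 N.
Then T_B = 0.611263 × 6495.38 = 3970 N.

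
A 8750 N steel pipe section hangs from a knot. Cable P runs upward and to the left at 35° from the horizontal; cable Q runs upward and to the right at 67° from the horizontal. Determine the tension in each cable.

T_P = 3495 N, T_Q = 7328 N

ΣF_x = 0: −T_P·cos35° + T_Q·cos67° = 0 → T_Q = 2.09646·T_P.
ΣF_y = 0: T_P·sin35° + T_Q·sin67° = 8750.
Substitute: T_P·(0.573576 + 2.09646·0.920505) = 8750 → T_P = 3495.28 ≈ 3495 N.
Then T_Q = 2.09646 × 3495.28 = 7328 N.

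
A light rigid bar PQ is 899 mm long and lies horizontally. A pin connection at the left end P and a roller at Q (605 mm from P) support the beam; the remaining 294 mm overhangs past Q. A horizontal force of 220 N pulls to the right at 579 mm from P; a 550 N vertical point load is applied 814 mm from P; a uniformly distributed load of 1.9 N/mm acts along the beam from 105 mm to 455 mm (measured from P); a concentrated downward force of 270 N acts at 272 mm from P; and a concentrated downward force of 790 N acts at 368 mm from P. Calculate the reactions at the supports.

Resultant of the distributed load: 1.9 × 350 = 665 N at 280 mm from P.
ΣM about P: Q_y·605 − 550·814 − (1.9·350)·280 − 270·272 − 790·368 = 0 → Q_y = 998060/605 = 1649.69 ≈ 1650 N.
ΣF_y = 0: P_y + 1649.69 − 550 − 1.9·350 − 270 − 790 = 0 → P_y = 625.3 N.
ΣF_x = 0: P_x + 220 = 0 → P_x = -220.0 N.

P_x = -220.0 N, P_y = 625.3 N, Q_y = 1650 N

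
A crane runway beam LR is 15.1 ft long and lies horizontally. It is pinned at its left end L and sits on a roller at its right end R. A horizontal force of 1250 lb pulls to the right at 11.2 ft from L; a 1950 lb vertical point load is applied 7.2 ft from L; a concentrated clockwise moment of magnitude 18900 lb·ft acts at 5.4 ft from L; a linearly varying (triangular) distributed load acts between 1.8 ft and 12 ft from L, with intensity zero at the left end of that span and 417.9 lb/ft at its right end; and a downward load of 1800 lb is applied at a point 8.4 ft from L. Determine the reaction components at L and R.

Resultant of the triangular load: ½ × 417.9 × 10.2 = 2131.29 lb, acting at 8.6 ft from L (one-third of the span from the peak).
Moments about L: R_y·15.1 − 1950·7.2 − 18900 − (½·417.9·10.2)·8.6 − 1800·8.4 = 0 → R_y = 66389.094/15.1 = 4396.63 ≈ 4397 lb.
ΣF_y = 0: L_y + 4396.63 − 1950 − ½·417.9·10.2 − 1800 = 0 → L_y = 1485 lb.
ΣF_x = 0: L_x + 1250 = 0 → L_x = -1250 lb.

L_x = -1250 lb, L_y = 1485 lb, R_y = 4397 lb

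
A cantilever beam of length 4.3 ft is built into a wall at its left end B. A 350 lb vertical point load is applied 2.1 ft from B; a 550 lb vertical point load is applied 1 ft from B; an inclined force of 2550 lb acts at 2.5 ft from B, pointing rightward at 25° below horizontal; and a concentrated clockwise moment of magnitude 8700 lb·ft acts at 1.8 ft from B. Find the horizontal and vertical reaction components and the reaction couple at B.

B_x = -2311 lb, B_y = 1978 lb, M_B = 12680 lb·ft

ΣF_x = 0: B_x + 2550·cos25° = 0 → B_x = -2311 lb.
ΣF_y = 0: B_y − 350 − 550 − 2550·sin25° = 0 → B_y = 1978 lb.
ΣM about B: M_B − 350·2.1 − 550·1 − 2550·sin25°·2.5 − 8700 = 0 → M_B = 12680 lb·ft.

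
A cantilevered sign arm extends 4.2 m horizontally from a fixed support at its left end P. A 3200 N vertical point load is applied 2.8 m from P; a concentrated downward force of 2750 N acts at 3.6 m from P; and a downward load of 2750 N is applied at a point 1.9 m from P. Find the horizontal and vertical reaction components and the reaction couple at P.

P_x = 0, P_y = 8700 N, M_P = 24080 N·m

ΣF_x = 0: P_x = 0.
ΣF_y = 0: P_y − 3200 − 2750 − 2750 = 0 → P_y = 8700 N.
ΣM about P: M_P − 3200·2.8 − 2750·3.6 − 2750·1.9 = 0 → M_P = 24080 N·m.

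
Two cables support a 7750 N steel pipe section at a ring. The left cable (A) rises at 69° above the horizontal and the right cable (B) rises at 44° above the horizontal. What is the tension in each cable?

ΣF_x = 0: −T_A·cos69° + T_B·cos44° = 0 → T_B = 0.49819·T_A.
ΣF_y = 0: T_A·sin69° + T_B·sin44° = 7750.
Substitute: T_A·(0.93358 + 0.49819·0.694658) = 7750 → T_A = 6056.34 ≈ 6056 N.
Then T_B = 0.49819 × 6056.34 = 3017 N.

T_A = 6056 N, T_B = 3017 N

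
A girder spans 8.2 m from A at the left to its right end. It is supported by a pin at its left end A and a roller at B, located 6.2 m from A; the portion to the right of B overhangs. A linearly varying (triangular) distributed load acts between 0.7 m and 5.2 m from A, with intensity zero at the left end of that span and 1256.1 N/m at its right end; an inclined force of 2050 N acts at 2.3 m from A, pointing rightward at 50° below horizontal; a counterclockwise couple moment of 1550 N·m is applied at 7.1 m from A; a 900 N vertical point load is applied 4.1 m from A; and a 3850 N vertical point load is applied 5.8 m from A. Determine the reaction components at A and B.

A_x = -1318 N, A_y = 2931 N, B_y = 6216 N

Resultant of the triangular load: ½ × 1256.1 × 4.5 = 2826.225 N, acting at 3.7 m from A (one-third of the span from the peak).
Taking moments about A: B_y·6.2 − (½·1256.1·4.5)·3.7 − 2050·sin50°·2.3 + 1550 − 900·4.1 − 3850·5.8 = 0 → B_y = 38538.9/6.2 = 6215.95 ≈ 6216 N.
ΣF_y = 0: A_y + 6215.95 − ½·1256.1·4.5 − 2050·sin50° − 900 − 3850 = 0 → A_y = 2931 N.
ΣF_x = 0: A_x + 2050·cos50° = 0 → A_x = -1318 N.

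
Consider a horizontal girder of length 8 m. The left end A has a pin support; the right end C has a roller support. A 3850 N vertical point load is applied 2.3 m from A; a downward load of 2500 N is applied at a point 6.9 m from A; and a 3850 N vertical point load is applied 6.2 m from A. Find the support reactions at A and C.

A_x = 0, A_y = 3953 N, C_y = 6247 N

Taking moments about A: C_y·8 − 3850·2.3 − 2500·6.9 − 3850·6.2 = 0 → C_y = 49975/8 = 6246.88 ≈ 6247 N.
ΣF_y = 0: A_y + 6246.88 − 3850 − 2500 − 3850 = 0 → A_y = 3953 N.
ΣF_x = 0: no horizontal applied forces, so A_x = 0.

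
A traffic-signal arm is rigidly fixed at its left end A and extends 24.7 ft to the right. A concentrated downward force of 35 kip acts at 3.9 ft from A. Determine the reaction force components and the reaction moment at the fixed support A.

ΣF_x = 0: A_x = 0.
ΣF_y = 0: A_y − 35 = 0 → A_y = 35.00 kip.
ΣM about A: M_A − 35·3.9 = 0 → M_A = 136.5 kip·ft.

A_x = 0, A_y = 35.00 kip, M_A = 136.5 kip·ft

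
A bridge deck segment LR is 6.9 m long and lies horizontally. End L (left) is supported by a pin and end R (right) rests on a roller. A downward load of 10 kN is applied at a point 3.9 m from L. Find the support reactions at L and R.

ΣM about L: R_y·6.9 − 10·3.9 = 0 → R_y = 39/6.9 = 5.65217 ≈ 5.652 kN.
ΣF_y = 0: L_y + 5.65217 − 10 = 0 → L_y = 4.348 kN.
ΣF_x = 0: no horizontal applied forces, so L_x = 0.

L_x = 0, L_y = 4.348 kN, R_y = 5.652 kN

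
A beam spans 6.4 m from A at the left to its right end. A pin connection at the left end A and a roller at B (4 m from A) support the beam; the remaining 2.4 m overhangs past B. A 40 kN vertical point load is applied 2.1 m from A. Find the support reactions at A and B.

Moments about A: B_y·4 − 40·2.1 = 0 → B_y = 84/4 = 21.00 kN.
ΣF_y = 0: A_y + 21 − 40 = 0 → A_y = 19.00 kN.
ΣF_x = 0: no horizontal applied forces, so A_x = 0.

A_x = 0, A_y = 19.00 kN, B_y = 21.00 kN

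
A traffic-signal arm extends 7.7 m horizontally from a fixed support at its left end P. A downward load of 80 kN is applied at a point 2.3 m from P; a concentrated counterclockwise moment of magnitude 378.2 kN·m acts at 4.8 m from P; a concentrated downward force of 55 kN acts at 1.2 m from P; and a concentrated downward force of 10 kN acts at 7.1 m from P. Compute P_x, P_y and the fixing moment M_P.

ΣF_x = 0: P_x = 0.
ΣF_y = 0: P_y − 80 − 55 − 10 = 0 → P_y = 145.0 kN.
ΣM about P: M_P − 80·2.3 + 378.2 − 55·1.2 − 10·7.1 = 0 → M_P = -57.20 kN·m.

P_x = 0, P_y = 145.0 kN, M_P = -57.20 kN·m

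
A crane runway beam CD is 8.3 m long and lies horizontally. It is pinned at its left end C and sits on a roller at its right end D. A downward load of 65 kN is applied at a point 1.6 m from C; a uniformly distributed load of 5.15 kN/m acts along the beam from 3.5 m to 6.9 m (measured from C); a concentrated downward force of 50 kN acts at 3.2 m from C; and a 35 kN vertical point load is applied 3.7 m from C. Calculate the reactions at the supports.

C_x = 0, C_y = 109.1 kN, D_y = 58.38 kN

Resultant of the distributed load: 5.15 × 3.4 = 17.51 kN at 5.2 m from C.
Taking moments about C: D_y·8.3 − 65·1.6 − (5.15·3.4)·5.2 − 50·3.2 − 35·3.7 = 0 → D_y = 484.552/8.3 = 58.3798 ≈ 58.38 kN.
ΣF_y = 0: C_y + 58.3798 − 65 − 5.15·3.4 − 50 − 35 = 0 → C_y = 109.1 kN.
ΣF_x = 0: no horizontal applied forces, so C_x = 0.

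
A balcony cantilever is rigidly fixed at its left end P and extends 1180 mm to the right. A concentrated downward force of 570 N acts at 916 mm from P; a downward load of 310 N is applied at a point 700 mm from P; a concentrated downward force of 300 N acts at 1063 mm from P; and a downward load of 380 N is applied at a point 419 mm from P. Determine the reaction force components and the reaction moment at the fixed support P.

P_x = 0, P_y = 1560 N, M_P = 1217000 N·mm

ΣF_x = 0: P_x = 0.
ΣF_y = 0: P_y − 570 − 310 − 300 − 380 = 0 → P_y = 1560 N.
ΣM about P: M_P − 570·916 − 310·700 − 300·1063 − 380·419 = 0 → M_P = 1217000 N·mm.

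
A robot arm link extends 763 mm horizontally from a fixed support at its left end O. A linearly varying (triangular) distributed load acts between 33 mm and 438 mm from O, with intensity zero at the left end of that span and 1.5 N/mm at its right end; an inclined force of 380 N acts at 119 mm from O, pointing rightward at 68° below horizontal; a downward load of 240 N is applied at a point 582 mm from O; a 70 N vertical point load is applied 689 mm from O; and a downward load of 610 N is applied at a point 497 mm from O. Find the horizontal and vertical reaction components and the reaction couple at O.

Resultant of the triangular load: ½ × 1.5 × 405 = 303.75 N, acting at 303 mm from O (one-third of the span from the peak).
ΣF_x = 0: O_x + 380·cos68° = 0 → O_x = -142.4 N.
ΣF_y = 0: O_y − ½·1.5·405 − 380·sin68° − 240 − 70 − 610 = 0 → O_y = 1576 N.
ΣM about O: M_O − (½·1.5·405)·303 − 380·sin68°·119 − 240·582 − 70·689 − 610·497 = 0 → M_O = 625000 N·mm.

O_x = -142.4 N, O_y = 1576 N, M_O = 625000 N·mm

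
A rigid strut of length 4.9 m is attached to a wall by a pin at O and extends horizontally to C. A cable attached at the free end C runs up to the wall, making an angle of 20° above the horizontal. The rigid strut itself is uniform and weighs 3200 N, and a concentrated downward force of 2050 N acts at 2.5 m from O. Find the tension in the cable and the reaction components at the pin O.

ΣM about O: T·sin20°·4.9 − 3200·2.45 − 2050·2.5 = 0 → T = 12965/(4.9·0.34202) = 7736.15 ≈ 7736 N.
ΣF_x = 0: O_x − T·cos20° = 0 → O_x = 7736.15 × 0.939693 = 7270 N.
ΣF_y = 0: O_y + T·sin20° − 3200 − 2050 = 0 → O_y = 5250 − 7736.15 × 0.34202 = 2604 N.

T = 7736 N, O_x = 7270 N, O_y = 2604 N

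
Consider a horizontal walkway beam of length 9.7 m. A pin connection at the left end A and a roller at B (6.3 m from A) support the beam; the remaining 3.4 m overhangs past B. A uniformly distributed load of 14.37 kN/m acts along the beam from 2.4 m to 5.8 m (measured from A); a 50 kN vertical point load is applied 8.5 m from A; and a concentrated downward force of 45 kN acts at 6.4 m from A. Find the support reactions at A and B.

Resultant of the distributed load: 14.37 × 3.4 = 48.858 kN at 4.1 m from A.
Taking moments about A: B_y·6.3 − (14.37·3.4)·4.1 − 50·8.5 − 45·6.4 = 0 → B_y = 913.3178/6.3 = 144.971 ≈ 145.0 kN.
ΣF_y = 0: A_y + 144.971 − 14.37·3.4 − 50 − 45 = 0 → A_y = -1.113 kN.
ΣF_x = 0: no horizontal applied forces, so A_x = 0.

A_x = 0, A_y = -1.113 kN, B_y = 145.0 kN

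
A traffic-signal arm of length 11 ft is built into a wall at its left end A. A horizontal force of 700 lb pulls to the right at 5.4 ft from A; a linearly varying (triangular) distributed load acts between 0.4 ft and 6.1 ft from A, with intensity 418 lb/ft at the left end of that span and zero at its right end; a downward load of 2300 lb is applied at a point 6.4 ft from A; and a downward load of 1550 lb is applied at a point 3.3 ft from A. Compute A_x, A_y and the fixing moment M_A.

Resultant of the triangular load: ½ × 418 × 5.7 = 1191.3 lb, acting at 2.3 ft from A (one-third of the span from the peak).
ΣF_x = 0: A_x + 700 = 0 → A_x = -700.0 lb.
ΣF_y = 0: A_y − ½·418·5.7 − 2300 − 1550 = 0 → A_y = 5041 lb.
ΣM about A: M_A − (½·418·5.7)·2.3 − 2300·6.4 − 1550·3.3 = 0 → M_A = 22570 lb·ft.

A_x = -700.0 lb, A_y = 5041 lb, M_A = 22570 lb·ft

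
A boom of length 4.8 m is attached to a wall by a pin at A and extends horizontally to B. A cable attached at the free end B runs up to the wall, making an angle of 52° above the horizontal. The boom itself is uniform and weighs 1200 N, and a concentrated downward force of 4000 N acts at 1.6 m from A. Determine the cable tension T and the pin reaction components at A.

T = 2453 N, A_x = 1510 N, A_y = 3267 N

ΣM about A: T·sin52°·4.8 − 1200·2.4 − 4000·1.6 = 0 → T = 9280/(4.8·0.788011) = 2453.43 ≈ 2453 N.
ΣF_x = 0: A_x − T·cos52° = 0 → A_x = 2453.43 × 0.615661 = 1510 N.
ΣF_y = 0: A_y + T·sin52° − 1200 − 4000 = 0 → A_y = 5200 − 2453.43 × 0.788011 = 3267 N.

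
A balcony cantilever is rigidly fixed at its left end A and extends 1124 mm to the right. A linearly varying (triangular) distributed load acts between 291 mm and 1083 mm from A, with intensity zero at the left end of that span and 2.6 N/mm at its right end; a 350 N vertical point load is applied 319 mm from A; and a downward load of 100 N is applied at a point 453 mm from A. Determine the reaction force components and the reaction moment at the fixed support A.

A_x = 0, A_y = 1480 N, M_A = 1000000 N·mm

Resultant of the triangular load: ½ × 2.6 × 792 = 1029.6 N, acting at 819 mm from A (one-third of the span from the peak).
ΣF_x = 0: A_x = 0.
ΣF_y = 0: A_y − ½·2.6·792 − 350 − 100 = 0 → A_y = 1480 N.
ΣM about A: M_A − (½·2.6·792)·819 − 350·319 − 100·453 = 0 → M_A = 1000000 N·mm.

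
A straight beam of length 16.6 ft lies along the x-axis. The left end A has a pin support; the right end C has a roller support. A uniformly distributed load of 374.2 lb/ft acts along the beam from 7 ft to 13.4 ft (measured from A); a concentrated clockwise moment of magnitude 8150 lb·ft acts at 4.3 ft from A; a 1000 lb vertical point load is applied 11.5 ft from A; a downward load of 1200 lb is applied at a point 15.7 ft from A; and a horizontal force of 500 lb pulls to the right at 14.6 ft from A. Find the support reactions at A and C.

A_x = -500.0 lb, A_y = 804.7 lb, C_y = 3790 lb

Resultant of the distributed load: 374.2 × 6.4 = 2394.88 lb at 10.2 ft from A.
Taking moments about A: C_y·16.6 − (374.2·6.4)·10.2 − 8150 − 1000·11.5 − 1200·15.7 = 0 → C_y = 62917.776/16.6 = 3790.23 ≈ 3790 lb.
ΣF_y = 0: A_y + 3790.23 − 374.2·6.4 − 1000 − 1200 = 0 → A_y = 804.7 lb.
ΣF_x = 0: A_x + 500 = 0 → A_x = -500.0 lb.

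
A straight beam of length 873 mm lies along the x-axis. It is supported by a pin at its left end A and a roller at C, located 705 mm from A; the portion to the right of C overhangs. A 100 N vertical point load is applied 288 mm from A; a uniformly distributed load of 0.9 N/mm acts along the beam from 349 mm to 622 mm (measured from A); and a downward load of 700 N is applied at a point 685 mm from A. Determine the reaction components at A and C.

A_x = 0, A_y = 155.5 N, C_y = 890.2 N

Resultant of the distributed load: 0.9 × 273 = 245.7 N at 485.5 mm from A.
Taking moments about A: C_y·705 − 100·288 − (0.9·273)·485.5 − 700·685 = 0 → C_y = 627587.35/705 = 890.195 ≈ 890.2 N.
ΣF_y = 0: A_y + 890.195 − 100 − 0.9·273 − 700 = 0 → A_y = 155.5 N.
ΣF_x = 0: no horizontal applied forces, so A_x = 0.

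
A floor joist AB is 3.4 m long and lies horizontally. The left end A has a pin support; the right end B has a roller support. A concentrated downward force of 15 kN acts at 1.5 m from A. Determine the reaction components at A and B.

ΣM about A: B_y·3.4 − 15·1.5 = 0 → B_y = 22.5/3.4 = 6.61765 ≈ 6.618 kN.
ΣF_y = 0: A_y + 6.61765 − 15 = 0 → A_y = 8.382 kN.
ΣF_x = 0: no horizontal applied forces, so A_x = 0.

A_x = 0, A_y = 8.382 kN, B_y = 6.618 kN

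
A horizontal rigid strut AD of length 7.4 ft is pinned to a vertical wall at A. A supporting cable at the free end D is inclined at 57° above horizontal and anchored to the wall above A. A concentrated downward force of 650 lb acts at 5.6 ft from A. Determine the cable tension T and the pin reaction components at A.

T = 586.5 lb, A_x = 319.4 lb, A_y = 158.1 lb

ΣM about A: T·sin57°·7.4 − 650·5.6 = 0 → T = 3640/(7.4·0.838671) = 586.514 ≈ 586.5 lb.
ΣF_x = 0: A_x − T·cos57° = 0 → A_x = 586.514 × 0.544639 = 319.4 lb.
ΣF_y = 0: A_y + T·sin57° − 650 = 0 → A_y = 650 − 586.514 × 0.838671 = 158.1 lb.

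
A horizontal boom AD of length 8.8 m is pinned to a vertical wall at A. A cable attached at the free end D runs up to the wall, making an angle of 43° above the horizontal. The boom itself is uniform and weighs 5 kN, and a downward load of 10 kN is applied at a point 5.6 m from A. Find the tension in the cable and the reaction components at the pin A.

ΣM about A: T·sin43°·8.8 − 5·4.4 − 10·5.6 = 0 → T = 78/(8.8·0.681998) = 12.9966 ≈ 13.00 kN.
ΣF_x = 0: A_x − T·cos43° = 0 → A_x = 12.9966 × 0.731354 = 9.505 kN.
ΣF_y = 0: A_y + T·sin43° − 5 − 10 = 0 → A_y = 15 − 12.9966 × 0.681998 = 6.136 kN.

T = 13.00 kN, A_x = 9.505 kN, A_y = 6.136 kN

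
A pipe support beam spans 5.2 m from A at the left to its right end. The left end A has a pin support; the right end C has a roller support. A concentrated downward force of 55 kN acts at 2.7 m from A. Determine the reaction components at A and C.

ΣM about A: C_y·5.2 − 55·2.7 = 0 → C_y = 148.5/5.2 = 28.5577 ≈ 28.56 kN.
ΣF_y = 0: A_y + 28.5577 − 55 = 0 → A_y = 26.44 kN.
ΣF_x = 0: no horizontal applied forces, so A_x = 0.

A_x = 0, A_y = 26.44 kN, C_y = 28.56 kN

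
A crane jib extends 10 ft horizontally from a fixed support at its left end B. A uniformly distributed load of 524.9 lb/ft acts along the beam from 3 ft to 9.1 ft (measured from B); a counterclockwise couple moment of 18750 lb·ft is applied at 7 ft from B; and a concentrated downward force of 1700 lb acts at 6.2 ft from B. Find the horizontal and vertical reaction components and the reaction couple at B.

Resultant of the distributed load: 524.9 × 6.1 = 3201.89 lb at 6.05 ft from B.
ΣF_x = 0: B_x = 0.
ΣF_y = 0: B_y − 524.9·6.1 − 1700 = 0 → B_y = 4902 lb.
ΣM about B: M_B − (524.9·6.1)·6.05 + 18750 − 1700·6.2 = 0 → M_B = 11160 lb·ft.

B_x = 0, B_y = 4902 lb, M_B = 11160 lb·ft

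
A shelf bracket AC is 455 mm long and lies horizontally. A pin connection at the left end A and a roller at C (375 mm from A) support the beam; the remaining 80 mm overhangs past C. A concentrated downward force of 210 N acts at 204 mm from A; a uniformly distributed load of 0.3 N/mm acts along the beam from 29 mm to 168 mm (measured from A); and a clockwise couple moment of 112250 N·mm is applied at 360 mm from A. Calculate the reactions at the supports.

A_x = 0, A_y = -172.8 N, C_y = 424.5 N

Resultant of the distributed load: 0.3 × 139 = 41.7 N at 98.5 mm from A.
ΣM about A: C_y·375 − 210·204 − (0.3·139)·98.5 − 112250 = 0 → C_y = 159197.45/375 = 424.527 ≈ 424.5 N.
ΣF_y = 0: A_y + 424.527 − 210 − 0.3·139 = 0 → A_y = -172.8 N.
ΣF_x = 0: no horizontal applied forces, so A_x = 0.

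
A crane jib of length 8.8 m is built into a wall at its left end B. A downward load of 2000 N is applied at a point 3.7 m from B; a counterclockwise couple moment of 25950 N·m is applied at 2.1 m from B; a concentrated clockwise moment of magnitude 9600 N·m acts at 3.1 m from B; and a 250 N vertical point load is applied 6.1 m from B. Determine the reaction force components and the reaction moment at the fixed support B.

ΣF_x = 0: B_x = 0.
ΣF_y = 0: B_y − 2000 − 250 = 0 → B_y = 2250 N.
ΣM about B: M_B − 2000·3.7 + 25950 − 9600 − 250·6.1 = 0 → M_B = -7425 N·m.

B_x = 0, B_y = 2250 N, M_B = -7425 N·m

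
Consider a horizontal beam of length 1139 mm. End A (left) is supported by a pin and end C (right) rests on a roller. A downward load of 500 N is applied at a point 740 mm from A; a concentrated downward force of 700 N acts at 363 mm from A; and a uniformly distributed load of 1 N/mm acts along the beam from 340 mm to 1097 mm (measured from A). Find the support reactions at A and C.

Resultant of the distributed load: 1 × 757 = 757 N at 718.5 mm from A.
Taking moments about A: C_y·1139 − 500·740 − 700·363 − (1·757)·718.5 = 0 → C_y = 1168004.5/1139 = 1025.46 ≈ 1025 N.
ΣF_y = 0: A_y + 1025.46 − 500 − 700 − 1·757 = 0 → A_y = 931.5 N.
ΣF_x = 0: no horizontal applied forces, so A_x = 0.

A_x = 0, A_y = 931.5 N, C_y = 1025 N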